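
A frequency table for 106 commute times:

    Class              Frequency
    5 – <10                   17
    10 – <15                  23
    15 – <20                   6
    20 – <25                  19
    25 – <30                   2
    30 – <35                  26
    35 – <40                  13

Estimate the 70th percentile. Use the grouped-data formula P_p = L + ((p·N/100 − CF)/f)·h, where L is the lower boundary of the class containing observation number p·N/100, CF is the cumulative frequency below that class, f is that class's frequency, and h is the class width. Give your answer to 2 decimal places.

31.38

N = 106; target position k = 70/100 · 106 = 74.2.
Cumulative frequencies: 17, 40, 46, 65, 67, 93, 106.
Observation 74.2 falls in the class 30 – <35.
L = 30, CF = 67, f = 26, h = 5.
P70 = 30 + ((74.2 − 67)/26)·5 = 30 + 1.38462 = 31.3846.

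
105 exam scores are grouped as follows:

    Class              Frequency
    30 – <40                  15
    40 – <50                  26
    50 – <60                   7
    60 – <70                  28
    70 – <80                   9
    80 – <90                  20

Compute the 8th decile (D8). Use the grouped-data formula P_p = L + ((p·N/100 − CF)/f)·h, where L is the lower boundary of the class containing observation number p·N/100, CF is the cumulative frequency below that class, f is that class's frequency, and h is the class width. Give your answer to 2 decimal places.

N = 105; target position k = 80/100 · 105 = 84.
Cumulative frequencies: 15, 41, 48, 76, 85, 105.
Observation 84 falls in the class 70 – <80.
L = 70, CF = 76, f = 9, h = 10.
P80 = 70 + ((84 − 76)/9)·10 = 70 + 8.88889 = 78.8889.

78.89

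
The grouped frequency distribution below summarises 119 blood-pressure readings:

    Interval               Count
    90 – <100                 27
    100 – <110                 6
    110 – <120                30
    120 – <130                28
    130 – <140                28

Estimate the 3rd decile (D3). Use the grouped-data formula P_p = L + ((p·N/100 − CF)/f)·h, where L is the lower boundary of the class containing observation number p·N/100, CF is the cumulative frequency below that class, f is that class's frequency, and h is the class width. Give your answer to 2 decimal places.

N = 119; target position k = 30/100 · 119 = 35.7.
Cumulative frequencies: 27, 33, 63, 91, 119.
Observation 35.7 falls in the class 110 – <120.
L = 110, CF = 33, f = 30, h = 10.
P30 = 110 + ((35.7 − 33)/30)·10 = 110 + 0.9 = 110.9.

110.90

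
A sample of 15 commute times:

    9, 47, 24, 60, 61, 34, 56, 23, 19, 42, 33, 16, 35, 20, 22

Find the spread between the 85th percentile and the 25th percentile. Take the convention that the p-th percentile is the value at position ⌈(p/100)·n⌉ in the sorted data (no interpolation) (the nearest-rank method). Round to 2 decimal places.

36.00

Sorted: 9, 16, 19, 20, 22, 23, 24, 33, 34, 35, 42, 47, 56, 60, 61.
n = 15.
P25: rank ⌈25/100·15⌉ = 4 → 20.
P85: rank ⌈85/100·15⌉ = 13 → 56.
Difference: 56 − 20 = 36.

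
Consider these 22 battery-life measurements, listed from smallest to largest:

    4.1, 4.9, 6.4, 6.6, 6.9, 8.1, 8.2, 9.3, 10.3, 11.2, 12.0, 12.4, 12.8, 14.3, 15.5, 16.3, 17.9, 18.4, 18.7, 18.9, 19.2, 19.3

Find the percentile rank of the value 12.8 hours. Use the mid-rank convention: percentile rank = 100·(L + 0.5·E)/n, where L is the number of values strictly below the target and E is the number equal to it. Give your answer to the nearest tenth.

Count below 12.8: L = 12; count equal: E = 1; n = 22.
Percentile rank = 100·(12 + 0.5·1)/22 = 100·12.5/22 = 56.82.

56.8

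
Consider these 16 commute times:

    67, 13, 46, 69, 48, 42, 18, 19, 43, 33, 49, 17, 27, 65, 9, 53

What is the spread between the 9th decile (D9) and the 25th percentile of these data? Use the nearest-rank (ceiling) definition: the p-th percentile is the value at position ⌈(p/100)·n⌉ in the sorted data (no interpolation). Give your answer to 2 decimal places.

49.00

Sorted: 9, 13, 17, 18, 19, 27, 33, 42, 43, 46, 48, 49, 53, 65, 67, 69.
n = 16.
P25: rank ⌈25/100·16⌉ = 4 → 18.
P90: rank ⌈90/100·16⌉ = 15 → 67.
Difference: 67 − 18 = 49.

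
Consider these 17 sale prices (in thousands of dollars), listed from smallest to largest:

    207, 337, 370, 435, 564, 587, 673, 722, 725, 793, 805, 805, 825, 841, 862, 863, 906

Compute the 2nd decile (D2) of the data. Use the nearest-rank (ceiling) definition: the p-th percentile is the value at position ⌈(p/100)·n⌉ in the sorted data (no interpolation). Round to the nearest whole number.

n = 17.
Position = ⌈20/100 · 17⌉ = ⌈3.4⌉ = 4.
The value at rank 4 is 435.

435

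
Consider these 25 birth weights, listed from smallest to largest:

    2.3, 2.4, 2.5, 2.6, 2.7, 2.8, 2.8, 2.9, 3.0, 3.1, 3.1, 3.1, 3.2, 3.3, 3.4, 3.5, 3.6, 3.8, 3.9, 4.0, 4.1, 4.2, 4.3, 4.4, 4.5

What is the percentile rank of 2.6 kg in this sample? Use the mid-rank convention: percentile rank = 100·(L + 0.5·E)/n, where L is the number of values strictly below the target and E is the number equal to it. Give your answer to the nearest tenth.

Count below 2.6: L = 3; count equal: E = 1; n = 25.
Percentile rank = 100·(3 + 0.5·1)/25 = 100·3.5/25 = 14.

14.0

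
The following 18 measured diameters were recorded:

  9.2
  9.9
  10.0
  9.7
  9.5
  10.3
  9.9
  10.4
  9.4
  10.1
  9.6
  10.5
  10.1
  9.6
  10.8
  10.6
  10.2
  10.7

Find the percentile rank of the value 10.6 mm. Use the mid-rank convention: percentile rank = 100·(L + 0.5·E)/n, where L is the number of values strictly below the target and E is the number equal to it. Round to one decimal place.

86.1

Sorted: 9.2, 9.4, 9.5, 9.6, 9.6, 9.7, 9.9, 9.9, 10.0, 10.1, 10.1, 10.2, 10.3, 10.4, 10.5, 10.6, 10.7, 10.8.
Count below 10.6: L = 15; count equal: E = 1; n = 18.
Percentile rank = 100·(15 + 0.5·1)/18 = 100·15.5/18 = 86.11.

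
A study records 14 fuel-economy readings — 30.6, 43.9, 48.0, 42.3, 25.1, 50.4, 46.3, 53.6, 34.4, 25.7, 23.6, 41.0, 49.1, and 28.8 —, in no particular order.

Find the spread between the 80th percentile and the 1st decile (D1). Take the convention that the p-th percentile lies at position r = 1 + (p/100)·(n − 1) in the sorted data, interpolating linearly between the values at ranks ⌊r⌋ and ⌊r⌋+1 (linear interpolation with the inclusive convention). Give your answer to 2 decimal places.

Sorted: 23.6, 25.1, 25.7, 28.8, 30.6, 34.4, 41.0, 42.3, 43.9, 46.3, 48.0, 49.1, 50.4, 53.6.
n = 14.
P10: r = 2.3; ranks 2–3 are 25.1, 25.7; interpolating gives 25.28.
P80: r = 11.4; ranks 11–12 are 48.0, 49.1; interpolating gives 48.44.
Difference: 48.44 − 25.28 = 23.16.

23.16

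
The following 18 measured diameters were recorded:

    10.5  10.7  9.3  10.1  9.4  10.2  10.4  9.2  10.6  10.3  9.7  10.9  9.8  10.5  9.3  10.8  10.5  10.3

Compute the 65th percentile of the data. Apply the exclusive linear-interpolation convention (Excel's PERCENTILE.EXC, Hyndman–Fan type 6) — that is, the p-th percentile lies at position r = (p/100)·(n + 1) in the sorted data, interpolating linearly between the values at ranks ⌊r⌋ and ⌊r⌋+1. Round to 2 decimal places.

Sorted: 9.2, 9.3, 9.3, 9.4, 9.7, 9.8, 10.1, 10.2, 10.3, 10.3, 10.4, 10.5, 10.5, 10.5, 10.6, 10.7, 10.8, 10.9.
n = 18.
r = (65/100)·(18 + 1) = 12.35.
Rank 12 is 10.5 and rank 13 is 10.5.
Interpolate: 10.5 + 0.35·(10.5 − 10.5) = 10.5 + 0.35·0 = 10.5.

10.50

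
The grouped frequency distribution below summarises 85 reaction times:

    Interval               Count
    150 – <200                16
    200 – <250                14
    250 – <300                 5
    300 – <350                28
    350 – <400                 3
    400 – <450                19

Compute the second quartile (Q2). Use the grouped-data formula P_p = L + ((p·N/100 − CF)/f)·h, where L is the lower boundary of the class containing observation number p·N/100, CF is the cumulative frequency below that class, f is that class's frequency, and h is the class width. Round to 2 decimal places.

N = 85; target position k = 50/100 · 85 = 42.5.
Cumulative frequencies: 16, 30, 35, 63, 66, 85.
Observation 42.5 falls in the class 300 – <350.
L = 300, CF = 35, f = 28, h = 50.
P50 = 300 + ((42.5 − 35)/28)·50 = 300 + 13.3929 = 313.393.

313.39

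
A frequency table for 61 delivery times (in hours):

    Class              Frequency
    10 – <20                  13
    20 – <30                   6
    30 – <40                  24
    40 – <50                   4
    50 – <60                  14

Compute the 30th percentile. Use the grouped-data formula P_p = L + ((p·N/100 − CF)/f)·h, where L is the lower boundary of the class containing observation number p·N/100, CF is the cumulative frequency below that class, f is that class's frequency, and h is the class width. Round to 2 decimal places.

N = 61; target position k = 30/100 · 61 = 18.3.
Cumulative frequencies: 13, 19, 43, 47, 61.
Observation 18.3 falls in the class 20 – <30.
L = 20, CF = 13, f = 6, h = 10.
P30 = 20 + ((18.3 − 13)/6)·10 = 20 + 8.83333 = 28.8333.

28.83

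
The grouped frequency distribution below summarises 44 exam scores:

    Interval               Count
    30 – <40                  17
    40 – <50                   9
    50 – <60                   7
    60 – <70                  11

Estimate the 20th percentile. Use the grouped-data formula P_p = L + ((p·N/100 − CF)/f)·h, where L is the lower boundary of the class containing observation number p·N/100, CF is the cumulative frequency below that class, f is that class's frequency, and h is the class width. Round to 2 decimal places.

35.18

N = 44; target position k = 20/100 · 44 = 8.8.
Cumulative frequencies: 17, 26, 33, 44.
Observation 8.8 falls in the class 30 – <40.
L = 30, CF = 0, f = 17, h = 10.
P20 = 30 + ((8.8 − 0)/17)·10 = 30 + 5.17647 = 35.1765.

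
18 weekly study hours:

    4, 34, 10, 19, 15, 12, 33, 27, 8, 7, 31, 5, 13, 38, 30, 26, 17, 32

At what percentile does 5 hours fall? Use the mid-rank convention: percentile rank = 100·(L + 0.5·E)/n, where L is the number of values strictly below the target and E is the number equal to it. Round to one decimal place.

Sorted: 4, 5, 7, 8, 10, 12, 13, 15, 17, 19, 26, 27, 30, 31, 32, 33, 34, 38.
Count below 5: L = 1; count equal: E = 1; n = 18.
Percentile rank = 100·(1 + 0.5·1)/18 = 100·1.5/18 = 8.333.

8.3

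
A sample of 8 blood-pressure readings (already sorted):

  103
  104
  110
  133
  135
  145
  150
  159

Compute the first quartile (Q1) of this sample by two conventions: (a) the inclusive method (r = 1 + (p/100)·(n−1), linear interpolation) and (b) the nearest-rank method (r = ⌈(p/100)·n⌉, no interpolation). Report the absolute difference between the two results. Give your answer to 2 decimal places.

4.50

n = 8.
(a) r = 2.75; between ranks 2 (104) and 3 (110): 108.5.
(b) the nearest-rank method: rank 2 → 104.
|108.5 − 104| = 4.5.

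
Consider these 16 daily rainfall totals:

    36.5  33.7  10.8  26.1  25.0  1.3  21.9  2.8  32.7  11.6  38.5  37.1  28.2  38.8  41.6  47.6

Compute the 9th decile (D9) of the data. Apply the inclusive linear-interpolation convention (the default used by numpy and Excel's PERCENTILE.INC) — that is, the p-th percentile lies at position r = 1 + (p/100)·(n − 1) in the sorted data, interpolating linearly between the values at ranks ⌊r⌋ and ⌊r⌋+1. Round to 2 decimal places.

Sorted: 1.3, 2.8, 10.8, 11.6, 21.9, 25.0, 26.1, 28.2, 32.7, 33.7, 36.5, 37.1, 38.5, 38.8, 41.6, 47.6.
n = 16.
r = 1 + (90/100)·(16 − 1) = 1 + 13.5 = 14.5.
Rank 14 is 38.8 and rank 15 is 41.6.
Interpolate: 38.8 + 0.5·(41.6 − 38.8) = 38.8 + 0.5·2.8 = 40.2.

40.20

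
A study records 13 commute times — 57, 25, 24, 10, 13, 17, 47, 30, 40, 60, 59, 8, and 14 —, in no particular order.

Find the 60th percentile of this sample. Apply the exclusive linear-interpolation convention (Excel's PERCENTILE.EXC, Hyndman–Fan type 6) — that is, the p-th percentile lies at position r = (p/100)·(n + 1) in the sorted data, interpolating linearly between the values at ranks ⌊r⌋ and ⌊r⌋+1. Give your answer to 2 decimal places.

34.00

Sorted: 8, 10, 13, 14, 17, 24, 25, 30, 40, 47, 57, 59, 60.
n = 13.
r = (60/100)·(13 + 1) = 8.4.
Rank 8 is 30 and rank 9 is 40.
Interpolate: 30 + 0.4·(40 − 30) = 30 + 0.4·10 = 34.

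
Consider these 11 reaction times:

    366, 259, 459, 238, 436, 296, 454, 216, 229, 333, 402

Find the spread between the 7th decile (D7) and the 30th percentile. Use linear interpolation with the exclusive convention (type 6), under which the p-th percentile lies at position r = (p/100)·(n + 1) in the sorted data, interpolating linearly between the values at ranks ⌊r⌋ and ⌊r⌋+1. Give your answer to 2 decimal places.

165.00

Sorted: 216, 229, 238, 259, 296, 333, 366, 402, 436, 454, 459.
n = 11.
P30: r = 3.6; ranks 3–4 are 238, 259; interpolating gives 250.6.
P70: r = 8.4; ranks 8–9 are 402, 436; interpolating gives 415.6.
Difference: 415.6 − 250.6 = 165.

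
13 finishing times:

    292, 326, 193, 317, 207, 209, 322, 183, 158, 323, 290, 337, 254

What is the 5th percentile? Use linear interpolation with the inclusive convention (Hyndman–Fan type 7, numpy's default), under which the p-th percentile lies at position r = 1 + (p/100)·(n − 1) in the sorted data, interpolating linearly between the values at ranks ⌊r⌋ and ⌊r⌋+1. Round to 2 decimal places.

173.00

Sorted: 158, 183, 193, 207, 209, 254, 290, 292, 317, 322, 323, 326, 337.
n = 13.
r = 1 + (5/100)·(13 − 1) = 1 + 0.6 = 1.6.
Rank 1 is 158 and rank 2 is 183.
Interpolate: 158 + 0.6·(183 − 158) = 158 + 0.6·25 = 173.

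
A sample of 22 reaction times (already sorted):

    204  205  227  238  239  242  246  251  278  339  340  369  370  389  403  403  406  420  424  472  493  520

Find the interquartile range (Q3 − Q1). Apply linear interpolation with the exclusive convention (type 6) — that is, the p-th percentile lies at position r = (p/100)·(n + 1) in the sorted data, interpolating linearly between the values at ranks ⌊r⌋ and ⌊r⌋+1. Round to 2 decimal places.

n = 22.
P25: r = 5.75; ranks 5–6 are 239, 242; interpolating gives 241.25.
P75: r = 17.25; ranks 17–18 are 406, 420; interpolating gives 409.5.
Difference: 409.5 − 241.25 = 168.25.

168.25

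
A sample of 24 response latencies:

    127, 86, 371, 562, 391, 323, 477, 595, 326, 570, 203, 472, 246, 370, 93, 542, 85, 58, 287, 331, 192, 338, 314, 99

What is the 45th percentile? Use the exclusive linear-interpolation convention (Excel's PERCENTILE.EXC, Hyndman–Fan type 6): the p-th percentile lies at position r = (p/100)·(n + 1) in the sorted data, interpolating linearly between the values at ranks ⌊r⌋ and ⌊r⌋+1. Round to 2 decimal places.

Sorted: 58, 85, 86, 93, 99, 127, 192, 203, 246, 287, 314, 323, 326, 331, 338, 370, 371, 391, 472, 477, 542, 562, 570, 595.
n = 24.
r = (45/100)·(24 + 1) = 11.25.
Rank 11 is 314 and rank 12 is 323.
Interpolate: 314 + 0.25·(323 − 314) = 314 + 0.25·9 = 316.25.

316.25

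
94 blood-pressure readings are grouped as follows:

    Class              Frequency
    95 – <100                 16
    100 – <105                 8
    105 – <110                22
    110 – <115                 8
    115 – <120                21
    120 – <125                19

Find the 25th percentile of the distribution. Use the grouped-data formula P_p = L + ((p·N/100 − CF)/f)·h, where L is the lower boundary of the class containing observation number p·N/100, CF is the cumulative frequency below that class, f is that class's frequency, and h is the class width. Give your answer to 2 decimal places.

N = 94; target position k = 25/100 · 94 = 23.5.
Cumulative frequencies: 16, 24, 46, 54, 75, 94.
Observation 23.5 falls in the class 100 – <105.
L = 100, CF = 16, f = 8, h = 5.
P25 = 100 + ((23.5 − 16)/8)·5 = 100 + 4.6875 = 104.688.

104.69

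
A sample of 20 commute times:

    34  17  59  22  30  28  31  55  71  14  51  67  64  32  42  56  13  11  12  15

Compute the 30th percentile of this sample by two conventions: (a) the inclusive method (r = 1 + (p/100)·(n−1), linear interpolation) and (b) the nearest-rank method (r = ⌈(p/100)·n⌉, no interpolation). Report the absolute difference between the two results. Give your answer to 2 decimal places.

Sorted: 11, 12, 13, 14, 15, 17, 22, 28, 30, 31, 32, 34, 42, 51, 55, 56, 59, 64, 67, 71.
n = 20.
(a) r = 6.7; between ranks 6 (17) and 7 (22): 20.5.
(b) the nearest-rank method: rank 6 → 17.
|20.5 − 17| = 3.5.

3.50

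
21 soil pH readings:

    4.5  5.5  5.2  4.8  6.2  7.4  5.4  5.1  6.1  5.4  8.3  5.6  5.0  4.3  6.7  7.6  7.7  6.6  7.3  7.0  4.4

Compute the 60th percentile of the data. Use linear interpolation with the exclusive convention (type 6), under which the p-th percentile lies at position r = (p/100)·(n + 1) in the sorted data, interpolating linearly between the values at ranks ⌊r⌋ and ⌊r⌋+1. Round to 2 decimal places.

6.28

Sorted: 4.3, 4.4, 4.5, 4.8, 5.0, 5.1, 5.2, 5.4, 5.4, 5.5, 5.6, 6.1, 6.2, 6.6, 6.7, 7.0, 7.3, 7.4, 7.6, 7.7, 8.3.
n = 21.
r = (60/100)·(21 + 1) = 13.2.
Rank 13 is 6.2 and rank 14 is 6.6.
Interpolate: 6.2 + 0.2·(6.6 − 6.2) = 6.2 + 0.2·0.4 = 6.28.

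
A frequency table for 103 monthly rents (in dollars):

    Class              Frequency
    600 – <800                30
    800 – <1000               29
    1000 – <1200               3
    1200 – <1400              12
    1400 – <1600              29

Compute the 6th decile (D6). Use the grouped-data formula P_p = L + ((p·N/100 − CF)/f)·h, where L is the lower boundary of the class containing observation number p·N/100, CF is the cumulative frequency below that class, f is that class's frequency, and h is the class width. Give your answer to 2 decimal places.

1186.67

N = 103; target position k = 60/100 · 103 = 61.8.
Cumulative frequencies: 30, 59, 62, 74, 103.
Observation 61.8 falls in the class 1000 – <1200.
L = 1000, CF = 59, f = 3, h = 200.
P60 = 1000 + ((61.8 − 59)/3)·200 = 1000 + 186.667 = 1186.67.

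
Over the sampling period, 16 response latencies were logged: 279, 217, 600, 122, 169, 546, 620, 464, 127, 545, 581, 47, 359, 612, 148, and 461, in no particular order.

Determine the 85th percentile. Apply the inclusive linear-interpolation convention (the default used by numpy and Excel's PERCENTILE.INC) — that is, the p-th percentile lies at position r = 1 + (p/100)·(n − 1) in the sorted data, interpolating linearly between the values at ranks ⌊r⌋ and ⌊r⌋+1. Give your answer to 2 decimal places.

595.25

Sorted: 47, 122, 127, 148, 169, 217, 279, 359, 461, 464, 545, 546, 581, 600, 612, 620.
n = 16.
r = 1 + (85/100)·(16 − 1) = 1 + 12.75 = 13.75.
Rank 13 is 581 and rank 14 is 600.
Interpolate: 581 + 0.75·(600 − 581) = 581 + 0.75·19 = 595.25.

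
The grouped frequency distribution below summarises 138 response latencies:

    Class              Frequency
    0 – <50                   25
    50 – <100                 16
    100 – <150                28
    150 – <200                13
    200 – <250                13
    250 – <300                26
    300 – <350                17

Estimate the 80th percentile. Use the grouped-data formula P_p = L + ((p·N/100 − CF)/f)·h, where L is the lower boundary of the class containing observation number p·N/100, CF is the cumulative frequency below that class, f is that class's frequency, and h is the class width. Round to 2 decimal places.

N = 138; target position k = 80/100 · 138 = 110.4.
Cumulative frequencies: 25, 41, 69, 82, 95, 121, 138.
Observation 110.4 falls in the class 250 – <300.
L = 250, CF = 95, f = 26, h = 50.
P80 = 250 + ((110.4 − 95)/26)·50 = 250 + 29.6154 = 279.615.

279.62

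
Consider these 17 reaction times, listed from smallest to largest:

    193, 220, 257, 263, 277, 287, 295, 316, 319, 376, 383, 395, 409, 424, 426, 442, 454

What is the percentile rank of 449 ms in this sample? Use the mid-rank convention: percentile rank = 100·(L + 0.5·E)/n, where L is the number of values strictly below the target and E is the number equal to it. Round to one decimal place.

Count below 449: L = 16; count equal: E = 0; n = 17.
Percentile rank = 100·(16 + 0.5·0)/17 = 100·16/17 = 94.12.

94.1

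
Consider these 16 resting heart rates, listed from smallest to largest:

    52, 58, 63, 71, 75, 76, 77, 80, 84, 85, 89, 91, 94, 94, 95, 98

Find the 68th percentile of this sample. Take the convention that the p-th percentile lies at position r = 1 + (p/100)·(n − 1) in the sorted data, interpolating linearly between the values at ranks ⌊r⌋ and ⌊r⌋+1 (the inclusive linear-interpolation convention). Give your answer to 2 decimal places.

n = 16.
r = 1 + (68/100)·(16 − 1) = 1 + 10.2 = 11.2.
Rank 11 is 89 and rank 12 is 91.
Interpolate: 89 + 0.2·(91 − 89) = 89 + 0.2·2 = 89.4.

89.40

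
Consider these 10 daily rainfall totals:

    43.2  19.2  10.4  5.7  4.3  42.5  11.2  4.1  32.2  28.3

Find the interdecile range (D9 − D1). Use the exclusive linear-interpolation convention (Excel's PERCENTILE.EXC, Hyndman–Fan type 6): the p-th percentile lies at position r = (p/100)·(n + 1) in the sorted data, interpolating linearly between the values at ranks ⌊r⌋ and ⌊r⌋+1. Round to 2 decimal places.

Sorted: 4.1, 4.3, 5.7, 10.4, 11.2, 19.2, 28.3, 32.2, 42.5, 43.2.
n = 10.
P10: r = 1.1; ranks 1–2 are 4.1, 4.3; interpolating gives 4.12.
P90: r = 9.9; ranks 9–10 are 42.5, 43.2; interpolating gives 43.13.
Difference: 43.13 − 4.12 = 39.01.

39.01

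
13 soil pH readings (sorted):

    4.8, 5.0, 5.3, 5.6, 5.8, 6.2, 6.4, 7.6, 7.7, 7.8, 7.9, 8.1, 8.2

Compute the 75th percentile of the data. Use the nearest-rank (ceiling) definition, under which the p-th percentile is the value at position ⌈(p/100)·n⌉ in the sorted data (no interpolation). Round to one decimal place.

n = 13.
Position = ⌈75/100 · 13⌉ = ⌈9.75⌉ = 10.
The value at rank 10 is 7.8.

7.8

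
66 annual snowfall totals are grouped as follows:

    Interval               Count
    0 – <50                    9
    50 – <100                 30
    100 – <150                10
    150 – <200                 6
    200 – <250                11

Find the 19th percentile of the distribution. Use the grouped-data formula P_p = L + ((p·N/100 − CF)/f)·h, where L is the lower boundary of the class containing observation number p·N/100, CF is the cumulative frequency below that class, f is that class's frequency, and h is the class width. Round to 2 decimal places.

55.90

N = 66; target position k = 19/100 · 66 = 12.54.
Cumulative frequencies: 9, 39, 49, 55, 66.
Observation 12.54 falls in the class 50 – <100.
L = 50, CF = 9, f = 30, h = 50.
P19 = 50 + ((12.54 − 9)/30)·50 = 50 + 5.9 = 55.9.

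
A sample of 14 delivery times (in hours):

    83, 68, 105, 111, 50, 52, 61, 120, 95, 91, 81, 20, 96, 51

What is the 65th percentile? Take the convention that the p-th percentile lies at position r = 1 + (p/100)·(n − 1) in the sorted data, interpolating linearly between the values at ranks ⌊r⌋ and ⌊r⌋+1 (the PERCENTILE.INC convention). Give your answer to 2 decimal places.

Sorted: 20, 50, 51, 52, 61, 68, 81, 83, 91, 95, 96, 105, 111, 120.
n = 14.
r = 1 + (65/100)·(14 − 1) = 1 + 8.45 = 9.45.
Rank 9 is 91 and rank 10 is 95.
Interpolate: 91 + 0.45·(95 − 91) = 91 + 0.45·4 = 92.8.

92.80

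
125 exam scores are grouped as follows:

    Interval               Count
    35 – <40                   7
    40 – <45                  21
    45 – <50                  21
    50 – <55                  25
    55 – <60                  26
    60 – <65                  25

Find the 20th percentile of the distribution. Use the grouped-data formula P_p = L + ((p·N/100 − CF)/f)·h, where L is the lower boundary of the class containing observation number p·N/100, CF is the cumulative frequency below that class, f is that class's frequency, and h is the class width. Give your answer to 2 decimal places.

N = 125; target position k = 20/100 · 125 = 25.
Cumulative frequencies: 7, 28, 49, 74, 100, 125.
Observation 25 falls in the class 40 – <45.
L = 40, CF = 7, f = 21, h = 5.
P20 = 40 + ((25 − 7)/21)·5 = 40 + 4.28571 = 44.2857.

44.29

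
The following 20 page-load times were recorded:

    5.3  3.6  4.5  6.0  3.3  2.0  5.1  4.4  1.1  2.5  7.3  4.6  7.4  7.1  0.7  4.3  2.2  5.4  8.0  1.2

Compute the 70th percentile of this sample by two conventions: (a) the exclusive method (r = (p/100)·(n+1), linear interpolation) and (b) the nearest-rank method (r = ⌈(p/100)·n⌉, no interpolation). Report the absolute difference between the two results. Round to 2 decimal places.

Sorted: 0.7, 1.1, 1.2, 2.0, 2.2, 2.5, 3.3, 3.6, 4.3, 4.4, 4.5, 4.6, 5.1, 5.3, 5.4, 6.0, 7.1, 7.3, 7.4, 8.0.
n = 20.
(a) r = 14.7; between ranks 14 (5.3) and 15 (5.4): 5.37.
(b) the nearest-rank method: rank 14 → 5.3.
|5.37 − 5.3| = 0.07.

0.07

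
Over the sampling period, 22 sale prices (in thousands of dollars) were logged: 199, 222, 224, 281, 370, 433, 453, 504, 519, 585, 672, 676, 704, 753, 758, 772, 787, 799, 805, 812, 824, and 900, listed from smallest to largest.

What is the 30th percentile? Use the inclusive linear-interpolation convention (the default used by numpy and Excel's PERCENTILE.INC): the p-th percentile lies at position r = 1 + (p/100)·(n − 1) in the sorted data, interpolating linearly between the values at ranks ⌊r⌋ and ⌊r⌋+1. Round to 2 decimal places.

468.30

n = 22.
r = 1 + (30/100)·(22 − 1) = 1 + 6.3 = 7.3.
Rank 7 is 453 and rank 8 is 504.
Interpolate: 453 + 0.3·(504 − 453) = 453 + 0.3·51 = 468.3.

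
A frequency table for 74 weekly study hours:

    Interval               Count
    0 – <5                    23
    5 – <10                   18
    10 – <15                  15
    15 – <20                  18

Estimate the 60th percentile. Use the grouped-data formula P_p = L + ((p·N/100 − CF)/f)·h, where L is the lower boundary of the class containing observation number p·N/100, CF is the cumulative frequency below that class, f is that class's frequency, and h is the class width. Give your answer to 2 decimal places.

11.13

N = 74; target position k = 60/100 · 74 = 44.4.
Cumulative frequencies: 23, 41, 56, 74.
Observation 44.4 falls in the class 10 – <15.
L = 10, CF = 41, f = 15, h = 5.
P60 = 10 + ((44.4 − 41)/15)·5 = 10 + 1.13333 = 11.1333.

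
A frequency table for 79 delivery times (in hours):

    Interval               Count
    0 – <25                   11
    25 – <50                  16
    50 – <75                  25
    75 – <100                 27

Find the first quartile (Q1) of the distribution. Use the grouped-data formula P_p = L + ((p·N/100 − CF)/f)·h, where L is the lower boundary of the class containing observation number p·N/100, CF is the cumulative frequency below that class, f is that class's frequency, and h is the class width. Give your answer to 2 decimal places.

N = 79; target position k = 25/100 · 79 = 19.75.
Cumulative frequencies: 11, 27, 52, 79.
Observation 19.75 falls in the class 25 – <50.
L = 25, CF = 11, f = 16, h = 25.
P25 = 25 + ((19.75 − 11)/16)·25 = 25 + 13.6719 = 38.6719.

38.67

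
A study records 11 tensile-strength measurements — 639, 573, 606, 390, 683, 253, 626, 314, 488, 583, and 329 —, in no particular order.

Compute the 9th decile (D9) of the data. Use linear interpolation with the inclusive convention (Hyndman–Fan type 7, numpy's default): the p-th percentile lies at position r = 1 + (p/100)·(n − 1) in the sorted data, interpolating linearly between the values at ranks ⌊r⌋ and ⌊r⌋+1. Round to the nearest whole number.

Sorted: 253, 314, 329, 390, 488, 573, 583, 606, 626, 639, 683.
n = 11.
r = 1 + (90/100)·(11 − 1) = 1 + 9 = 10.
r is an integer, so P90 is the value at rank 10: 639.

639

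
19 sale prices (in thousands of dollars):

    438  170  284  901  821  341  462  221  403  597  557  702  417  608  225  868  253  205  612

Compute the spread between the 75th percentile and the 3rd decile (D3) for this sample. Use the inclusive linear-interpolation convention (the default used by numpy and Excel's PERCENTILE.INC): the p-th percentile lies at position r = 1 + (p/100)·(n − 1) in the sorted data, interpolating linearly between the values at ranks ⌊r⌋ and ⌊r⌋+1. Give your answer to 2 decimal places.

Sorted: 170, 205, 221, 225, 253, 284, 341, 403, 417, 438, 462, 557, 597, 608, 612, 702, 821, 868, 901.
n = 19.
P30: r = 6.4; ranks 6–7 are 284, 341; interpolating gives 306.8.
P75: r = 14.5; ranks 14–15 are 608, 612; interpolating gives 610.
Difference: 610 − 306.8 = 303.2.

303.20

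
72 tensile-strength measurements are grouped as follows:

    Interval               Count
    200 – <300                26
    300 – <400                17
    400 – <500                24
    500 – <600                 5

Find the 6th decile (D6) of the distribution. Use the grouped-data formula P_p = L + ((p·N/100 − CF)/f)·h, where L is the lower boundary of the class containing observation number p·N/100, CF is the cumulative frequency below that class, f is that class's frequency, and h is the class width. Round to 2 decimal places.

N = 72; target position k = 60/100 · 72 = 43.2.
Cumulative frequencies: 26, 43, 67, 72.
Observation 43.2 falls in the class 400 – <500.
L = 400, CF = 43, f = 24, h = 100.
P60 = 400 + ((43.2 − 43)/24)·100 = 400 + 0.833333 = 400.833.

400.83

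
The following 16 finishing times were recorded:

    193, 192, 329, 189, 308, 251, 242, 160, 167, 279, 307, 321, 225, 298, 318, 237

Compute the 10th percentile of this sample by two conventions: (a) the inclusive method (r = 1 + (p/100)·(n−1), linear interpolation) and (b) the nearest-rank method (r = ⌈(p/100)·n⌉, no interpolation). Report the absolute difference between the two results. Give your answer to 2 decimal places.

Sorted: 160, 167, 189, 192, 193, 225, 237, 242, 251, 279, 298, 307, 308, 318, 321, 329.
n = 16.
(a) r = 2.5; between ranks 2 (167) and 3 (189): 178.
(b) the nearest-rank method: rank 2 → 167.
|178 − 167| = 11.

11.00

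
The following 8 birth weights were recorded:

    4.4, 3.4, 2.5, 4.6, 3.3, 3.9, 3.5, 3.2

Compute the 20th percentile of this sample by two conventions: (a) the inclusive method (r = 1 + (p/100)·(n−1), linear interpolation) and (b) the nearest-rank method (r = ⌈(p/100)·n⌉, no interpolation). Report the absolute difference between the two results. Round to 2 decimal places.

0.04

Sorted: 2.5, 3.2, 3.3, 3.4, 3.5, 3.9, 4.4, 4.6.
n = 8.
(a) r = 2.4; between ranks 2 (3.2) and 3 (3.3): 3.24.
(b) the nearest-rank method: rank 2 → 3.2.
|3.24 − 3.2| = 0.04.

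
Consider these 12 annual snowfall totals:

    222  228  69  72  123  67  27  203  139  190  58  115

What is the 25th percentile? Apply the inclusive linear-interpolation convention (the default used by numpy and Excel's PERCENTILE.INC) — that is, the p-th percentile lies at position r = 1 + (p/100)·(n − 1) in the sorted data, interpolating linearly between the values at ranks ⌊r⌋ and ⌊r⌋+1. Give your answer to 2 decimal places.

68.50

Sorted: 27, 58, 67, 69, 72, 115, 123, 139, 190, 203, 222, 228.
n = 12.
r = 1 + (25/100)·(12 − 1) = 1 + 2.75 = 3.75.
Rank 3 is 67 and rank 4 is 69.
Interpolate: 67 + 0.75·(69 − 67) = 67 + 0.75·2 = 68.5.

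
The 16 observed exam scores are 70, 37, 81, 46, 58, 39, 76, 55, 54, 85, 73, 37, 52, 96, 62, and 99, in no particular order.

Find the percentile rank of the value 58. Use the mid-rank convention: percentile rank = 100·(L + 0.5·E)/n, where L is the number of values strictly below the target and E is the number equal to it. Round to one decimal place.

46.9

Sorted: 37, 37, 39, 46, 52, 54, 55, 58, 62, 70, 73, 76, 81, 85, 96, 99.
Count below 58: L = 7; count equal: E = 1; n = 16.
Percentile rank = 100·(7 + 0.5·1)/16 = 100·7.5/16 = 46.88.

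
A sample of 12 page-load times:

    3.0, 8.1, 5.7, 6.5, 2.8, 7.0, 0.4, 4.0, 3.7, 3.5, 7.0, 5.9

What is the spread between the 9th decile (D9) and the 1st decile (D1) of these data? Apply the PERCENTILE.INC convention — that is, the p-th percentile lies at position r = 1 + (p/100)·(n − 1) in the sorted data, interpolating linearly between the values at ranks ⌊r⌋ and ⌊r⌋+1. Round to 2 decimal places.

4.18

Sorted: 0.4, 2.8, 3.0, 3.5, 3.7, 4.0, 5.7, 5.9, 6.5, 7.0, 7.0, 8.1.
n = 12.
P10: r = 2.1; ranks 2–3 are 2.8, 3.0; interpolating gives 2.82.
P90: r = 10.9; ranks 10–11 are 7.0, 7.0; interpolating gives 7.
Difference: 7 − 2.82 = 4.18.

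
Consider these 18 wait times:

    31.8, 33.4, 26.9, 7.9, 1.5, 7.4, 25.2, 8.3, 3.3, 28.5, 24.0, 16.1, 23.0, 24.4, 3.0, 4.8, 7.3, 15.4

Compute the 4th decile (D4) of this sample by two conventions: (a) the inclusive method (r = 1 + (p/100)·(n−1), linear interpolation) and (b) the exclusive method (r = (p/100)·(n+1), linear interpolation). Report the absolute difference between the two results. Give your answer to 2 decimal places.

Sorted: 1.5, 3.0, 3.3, 4.8, 7.3, 7.4, 7.9, 8.3, 15.4, 16.1, 23.0, 24.0, 24.4, 25.2, 26.9, 28.5, 31.8, 33.4.
n = 18.
(a) r = 7.8; between ranks 7 (7.9) and 8 (8.3): 8.22.
(b) r = 7.6; between ranks 7 (7.9) and 8 (8.3): 8.14.
|8.22 − 8.14| = 0.08.

0.08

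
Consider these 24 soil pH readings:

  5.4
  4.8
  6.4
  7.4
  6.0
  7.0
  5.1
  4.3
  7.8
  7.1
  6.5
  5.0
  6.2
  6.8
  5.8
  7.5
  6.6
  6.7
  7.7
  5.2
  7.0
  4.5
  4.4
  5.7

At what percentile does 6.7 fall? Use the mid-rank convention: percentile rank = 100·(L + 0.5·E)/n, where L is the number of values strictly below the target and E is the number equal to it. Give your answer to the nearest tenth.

Sorted: 4.3, 4.4, 4.5, 4.8, 5.0, 5.1, 5.2, 5.4, 5.7, 5.8, 6.0, 6.2, 6.4, 6.5, 6.6, 6.7, 6.8, 7.0, 7.0, 7.1, 7.4, 7.5, 7.7, 7.8.
Count below 6.7: L = 15; count equal: E = 1; n = 24.
Percentile rank = 100·(15 + 0.5·1)/24 = 100·15.5/24 = 64.58.

64.6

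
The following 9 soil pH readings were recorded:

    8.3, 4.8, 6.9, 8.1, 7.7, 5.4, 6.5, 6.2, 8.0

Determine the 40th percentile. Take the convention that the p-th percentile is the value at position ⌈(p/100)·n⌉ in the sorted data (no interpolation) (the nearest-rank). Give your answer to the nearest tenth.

6.5

Sorted: 4.8, 5.4, 6.2, 6.5, 6.9, 7.7, 8.0, 8.1, 8.3.
n = 9.
Position = ⌈40/100 · 9⌉ = ⌈3.6⌉ = 4.
The value at rank 4 is 6.5.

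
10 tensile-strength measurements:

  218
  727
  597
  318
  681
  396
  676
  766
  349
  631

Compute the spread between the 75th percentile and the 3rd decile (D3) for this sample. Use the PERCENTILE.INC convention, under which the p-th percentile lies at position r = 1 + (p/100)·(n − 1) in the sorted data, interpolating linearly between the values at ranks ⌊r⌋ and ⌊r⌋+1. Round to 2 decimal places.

297.85

Sorted: 218, 318, 349, 396, 597, 631, 676, 681, 727, 766.
n = 10.
P30: r = 3.7; ranks 3–4 are 349, 396; interpolating gives 381.9.
P75: r = 7.75; ranks 7–8 are 676, 681; interpolating gives 679.75.
Difference: 679.75 − 381.9 = 297.85.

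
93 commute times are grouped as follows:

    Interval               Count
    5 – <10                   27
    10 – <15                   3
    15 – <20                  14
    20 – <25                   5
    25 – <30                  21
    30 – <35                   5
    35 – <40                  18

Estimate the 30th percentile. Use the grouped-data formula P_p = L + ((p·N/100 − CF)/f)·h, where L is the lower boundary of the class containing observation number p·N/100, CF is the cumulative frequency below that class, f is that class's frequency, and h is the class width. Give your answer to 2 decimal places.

11.50

N = 93; target position k = 30/100 · 93 = 27.9.
Cumulative frequencies: 27, 30, 44, 49, 70, 75, 93.
Observation 27.9 falls in the class 10 – <15.
L = 10, CF = 27, f = 3, h = 5.
P30 = 10 + ((27.9 − 27)/3)·5 = 10 + 1.5 = 11.5.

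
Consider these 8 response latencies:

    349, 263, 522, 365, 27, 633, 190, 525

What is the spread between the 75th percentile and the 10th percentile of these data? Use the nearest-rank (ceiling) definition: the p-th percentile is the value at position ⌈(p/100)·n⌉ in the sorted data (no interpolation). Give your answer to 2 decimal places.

495.00

Sorted: 27, 190, 263, 349, 365, 522, 525, 633.
n = 8.
P10: rank ⌈10/100·8⌉ = 1 → 27.
P75: rank ⌈75/100·8⌉ = 6 → 522.
Difference: 522 − 27 = 495.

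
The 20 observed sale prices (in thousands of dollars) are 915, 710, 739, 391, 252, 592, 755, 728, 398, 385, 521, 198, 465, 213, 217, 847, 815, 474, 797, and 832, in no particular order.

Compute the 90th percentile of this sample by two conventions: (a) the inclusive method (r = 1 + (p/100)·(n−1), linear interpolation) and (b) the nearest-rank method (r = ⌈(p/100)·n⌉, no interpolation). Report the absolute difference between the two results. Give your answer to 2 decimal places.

1.50

Sorted: 198, 213, 217, 252, 385, 391, 398, 465, 474, 521, 592, 710, 728, 739, 755, 797, 815, 832, 847, 915.
n = 20.
(a) r = 18.1; between ranks 18 (832) and 19 (847): 833.5.
(b) the nearest-rank method: rank 18 → 832.
|833.5 − 832| = 1.5.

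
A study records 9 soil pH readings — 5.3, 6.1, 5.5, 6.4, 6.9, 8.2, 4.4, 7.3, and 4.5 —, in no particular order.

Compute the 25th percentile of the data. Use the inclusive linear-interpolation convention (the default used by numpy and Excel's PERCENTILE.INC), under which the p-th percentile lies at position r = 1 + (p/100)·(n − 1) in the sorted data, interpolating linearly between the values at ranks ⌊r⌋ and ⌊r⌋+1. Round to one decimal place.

Sorted: 4.4, 4.5, 5.3, 5.5, 6.1, 6.4, 6.9, 7.3, 8.2.
n = 9.
r = 1 + (25/100)·(9 − 1) = 1 + 2 = 3.
r is an integer, so P25 is the value at rank 3: 5.3.

5.3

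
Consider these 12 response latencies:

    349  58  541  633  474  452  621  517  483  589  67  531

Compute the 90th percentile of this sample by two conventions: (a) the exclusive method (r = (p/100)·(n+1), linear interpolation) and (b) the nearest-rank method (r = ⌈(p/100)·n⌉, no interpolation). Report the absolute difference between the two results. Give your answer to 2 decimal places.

Sorted: 58, 67, 349, 452, 474, 483, 517, 531, 541, 589, 621, 633.
n = 12.
(a) r = 11.7; between ranks 11 (621) and 12 (633): 629.4.
(b) the nearest-rank method: rank 11 → 621.
|629.4 − 621| = 8.4.

8.40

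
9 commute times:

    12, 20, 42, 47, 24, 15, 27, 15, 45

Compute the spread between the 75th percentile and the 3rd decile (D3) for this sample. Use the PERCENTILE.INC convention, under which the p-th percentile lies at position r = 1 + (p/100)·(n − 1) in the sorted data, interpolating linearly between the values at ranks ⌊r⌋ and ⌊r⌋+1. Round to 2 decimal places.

Sorted: 12, 15, 15, 20, 24, 27, 42, 45, 47.
n = 9.
P30: r = 3.4; ranks 3–4 are 15, 20; interpolating gives 17.
P75: r = 7 (integer) → 42.
Difference: 42 − 17 = 25.

25.00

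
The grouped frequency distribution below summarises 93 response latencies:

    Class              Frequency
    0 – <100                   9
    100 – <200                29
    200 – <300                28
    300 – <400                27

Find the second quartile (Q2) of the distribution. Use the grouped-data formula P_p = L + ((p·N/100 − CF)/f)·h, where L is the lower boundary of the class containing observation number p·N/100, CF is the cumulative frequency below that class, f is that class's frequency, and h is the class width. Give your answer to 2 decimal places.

N = 93; target position k = 50/100 · 93 = 46.5.
Cumulative frequencies: 9, 38, 66, 93.
Observation 46.5 falls in the class 200 – <300.
L = 200, CF = 38, f = 28, h = 100.
P50 = 200 + ((46.5 − 38)/28)·100 = 200 + 30.3571 = 230.357.

230.36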